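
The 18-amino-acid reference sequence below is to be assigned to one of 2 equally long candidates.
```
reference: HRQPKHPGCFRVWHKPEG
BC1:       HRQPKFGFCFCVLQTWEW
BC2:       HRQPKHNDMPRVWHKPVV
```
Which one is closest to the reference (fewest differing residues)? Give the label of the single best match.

BC1 differs at 9 residues; BC2 differs at 6 residues. The closest is BC2.

BC2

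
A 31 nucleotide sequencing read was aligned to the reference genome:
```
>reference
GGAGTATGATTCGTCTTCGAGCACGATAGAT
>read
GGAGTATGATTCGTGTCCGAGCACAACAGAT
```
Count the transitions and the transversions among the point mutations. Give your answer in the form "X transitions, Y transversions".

Mismatches (1-based):
site 15: C→G (pyrimidine→purine, transversion)
site 17: T→C (pyrimidine→pyrimidine, transition)
site 25: G→A (purine→purine, transition)
site 27: T→C (pyrimidine→pyrimidine, transition)

3 transitions, 1 transversion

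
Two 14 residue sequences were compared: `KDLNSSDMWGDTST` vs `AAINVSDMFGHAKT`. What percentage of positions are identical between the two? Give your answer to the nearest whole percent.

43%

8 positions differ (1, 2, 3, 5, 9, 11, 12, 13), so 6 of 14 match: 6/14 = 42.86%.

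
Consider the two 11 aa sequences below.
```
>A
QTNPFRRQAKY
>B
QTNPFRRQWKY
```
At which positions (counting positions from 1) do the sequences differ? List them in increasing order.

Scanning 1-based: 9: A/W.

9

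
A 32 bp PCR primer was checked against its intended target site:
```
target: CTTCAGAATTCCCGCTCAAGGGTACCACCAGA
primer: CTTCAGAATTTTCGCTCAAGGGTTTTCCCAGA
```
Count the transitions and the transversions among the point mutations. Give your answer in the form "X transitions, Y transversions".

4 transitions, 2 transversions

Mismatches (1-based):
site 11: C→T (pyrimidine→pyrimidine, transition)
site 12: C→T (pyrimidine→pyrimidine, transition)
site 24: A→T (purine→pyrimidine, transversion)
site 25: C→T (pyrimidine→pyrimidine, transition)
site 26: C→T (pyrimidine→pyrimidine, transition)
site 27: A→C (purine→pyrimidine, transversion)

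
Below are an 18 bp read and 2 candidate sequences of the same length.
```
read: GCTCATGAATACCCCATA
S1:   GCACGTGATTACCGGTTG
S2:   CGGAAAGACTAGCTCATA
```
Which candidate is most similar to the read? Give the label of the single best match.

Hamming distances to read — S1: 7; S2: 8.
Smallest is S1 with 7 mismatches.

S1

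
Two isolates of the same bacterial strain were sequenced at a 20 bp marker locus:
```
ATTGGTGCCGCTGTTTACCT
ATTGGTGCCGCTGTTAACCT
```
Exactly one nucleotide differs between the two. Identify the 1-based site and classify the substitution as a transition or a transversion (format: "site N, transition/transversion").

site 16, transversion

The sequences differ only at site 16: T→A (pyrimidine→purine), a transversion.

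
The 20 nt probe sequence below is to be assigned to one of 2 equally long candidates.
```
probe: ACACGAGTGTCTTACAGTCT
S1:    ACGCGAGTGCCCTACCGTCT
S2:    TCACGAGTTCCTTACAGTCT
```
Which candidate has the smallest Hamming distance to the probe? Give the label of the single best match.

Hamming distances to probe — S1: 4; S2: 3.
Smallest is S2 with 3 mismatches.

S2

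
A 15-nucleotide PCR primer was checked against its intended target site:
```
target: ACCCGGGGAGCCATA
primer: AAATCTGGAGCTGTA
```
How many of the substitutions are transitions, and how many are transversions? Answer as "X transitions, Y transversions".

3 transitions, 4 transversions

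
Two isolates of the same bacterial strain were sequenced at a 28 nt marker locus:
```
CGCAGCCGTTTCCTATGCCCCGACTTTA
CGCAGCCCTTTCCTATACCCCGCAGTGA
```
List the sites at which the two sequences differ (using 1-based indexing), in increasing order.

Differences at site 8 (G→C), site 17 (G→A), site 23 (A→C), site 24 (C→A), site 25 (T→G), site 27 (T→G).

8, 17, 23, 24, 25, 27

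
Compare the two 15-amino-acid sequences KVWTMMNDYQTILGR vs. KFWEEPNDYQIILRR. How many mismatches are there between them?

6

Mismatches (1-based): residue 2: V→F; residue 4: T→E; residue 5: M→E; residue 6: M→P; residue 11: T→I; residue 14: G→R.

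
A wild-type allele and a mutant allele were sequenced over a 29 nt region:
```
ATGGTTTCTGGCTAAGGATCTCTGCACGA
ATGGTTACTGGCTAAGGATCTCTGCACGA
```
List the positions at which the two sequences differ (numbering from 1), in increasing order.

Scanning 1-based: 7: T/A.

7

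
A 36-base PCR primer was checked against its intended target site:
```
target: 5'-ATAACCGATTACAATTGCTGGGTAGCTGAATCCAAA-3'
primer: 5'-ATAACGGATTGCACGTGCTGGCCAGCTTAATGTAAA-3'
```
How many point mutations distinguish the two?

The sequences differ at sites 6, 11, 14, 15, 22, 23, 28, 32, 33 (1-based) — 9 in total.

9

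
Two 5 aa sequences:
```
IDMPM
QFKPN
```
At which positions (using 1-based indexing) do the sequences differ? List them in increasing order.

Scanning 1-based: 1: I/Q; 2: D/F; 3: M/K; 5: M/N.

1, 2, 3, 5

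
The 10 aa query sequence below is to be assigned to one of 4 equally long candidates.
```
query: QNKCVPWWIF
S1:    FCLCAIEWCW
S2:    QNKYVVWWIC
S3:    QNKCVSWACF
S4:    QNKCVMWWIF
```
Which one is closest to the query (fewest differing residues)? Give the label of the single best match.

S4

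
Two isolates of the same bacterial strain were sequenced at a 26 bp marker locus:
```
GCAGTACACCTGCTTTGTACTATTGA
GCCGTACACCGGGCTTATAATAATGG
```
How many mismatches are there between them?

8

The sequences differ at bases 3, 11, 13, 14, 17, 20, 23, 26 (1-based) — 8 in total.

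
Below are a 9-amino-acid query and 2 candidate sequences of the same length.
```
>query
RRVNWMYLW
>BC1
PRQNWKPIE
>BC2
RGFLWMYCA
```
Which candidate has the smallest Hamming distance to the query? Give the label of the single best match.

BC1 differs at 6 positions; BC2 differs at 5 positions. The closest is BC2.

BC2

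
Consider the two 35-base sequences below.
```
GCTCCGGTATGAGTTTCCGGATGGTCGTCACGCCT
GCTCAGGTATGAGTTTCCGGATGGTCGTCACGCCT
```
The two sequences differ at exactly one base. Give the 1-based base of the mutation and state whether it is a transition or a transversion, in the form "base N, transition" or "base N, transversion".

Base 5 changes C→A. C is a pyrimidine and A is a purine, so this is a transversion.

base 5, transversion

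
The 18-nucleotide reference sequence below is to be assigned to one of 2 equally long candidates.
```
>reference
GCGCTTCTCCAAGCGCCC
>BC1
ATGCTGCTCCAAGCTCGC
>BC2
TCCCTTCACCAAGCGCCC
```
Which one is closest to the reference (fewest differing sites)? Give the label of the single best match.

BC1 differs at 5 sites; BC2 differs at 3 sites. The closest is BC2.

BC2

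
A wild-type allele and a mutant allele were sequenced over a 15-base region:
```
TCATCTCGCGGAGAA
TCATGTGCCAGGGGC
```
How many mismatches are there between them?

Comparing position by position, 7 bases differ: 5 (C/G), 7 (C/G), 8 (G/C), 10 (G/A), 12 (A/G), 14 (A/G), 15 (A/C).

7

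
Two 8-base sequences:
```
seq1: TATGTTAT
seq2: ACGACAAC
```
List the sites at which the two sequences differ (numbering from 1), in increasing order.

1, 2, 3, 4, 5, 6, 8

Scanning 1-based: 1: T/A; 2: A/C; 3: T/G; 4: G/A; 5: T/C; 6: T/A; 8: T/C.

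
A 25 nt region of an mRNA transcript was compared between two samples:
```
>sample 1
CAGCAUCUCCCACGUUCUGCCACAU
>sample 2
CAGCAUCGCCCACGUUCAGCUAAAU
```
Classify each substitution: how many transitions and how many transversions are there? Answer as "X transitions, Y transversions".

1 transition, 3 transversions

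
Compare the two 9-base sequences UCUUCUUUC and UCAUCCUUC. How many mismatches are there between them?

The sequences differ at positions 3, 6 (1-based) — 2 in total.

2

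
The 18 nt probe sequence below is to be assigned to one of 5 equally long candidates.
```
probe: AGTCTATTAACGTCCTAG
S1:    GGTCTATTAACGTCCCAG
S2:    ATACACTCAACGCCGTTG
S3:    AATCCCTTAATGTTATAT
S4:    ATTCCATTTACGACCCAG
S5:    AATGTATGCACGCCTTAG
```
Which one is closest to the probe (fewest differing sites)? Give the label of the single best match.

Hamming distances to probe — S1: 2; S2: 8; S3: 7; S4: 5; S5: 6.
Smallest is S1 with 2 mismatches.

S1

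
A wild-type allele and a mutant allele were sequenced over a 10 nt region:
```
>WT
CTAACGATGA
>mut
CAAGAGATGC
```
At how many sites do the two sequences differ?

4

Comparing position by position, 4 sites differ: 2 (T/A), 4 (A/G), 5 (C/A), 10 (A/C).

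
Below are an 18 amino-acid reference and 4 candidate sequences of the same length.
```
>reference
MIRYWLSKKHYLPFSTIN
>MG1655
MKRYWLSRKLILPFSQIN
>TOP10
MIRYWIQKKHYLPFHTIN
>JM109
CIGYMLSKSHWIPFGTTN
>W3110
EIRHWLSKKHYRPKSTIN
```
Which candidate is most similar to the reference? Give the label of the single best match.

Hamming distances to reference — MG1655: 5; TOP10: 3; JM109: 8; W3110: 4.
Smallest is TOP10 with 3 mismatches.

TOP10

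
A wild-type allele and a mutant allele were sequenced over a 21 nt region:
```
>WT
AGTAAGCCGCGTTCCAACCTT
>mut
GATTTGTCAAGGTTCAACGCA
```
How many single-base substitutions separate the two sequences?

12

Comparing position by position, 12 positions differ: 1 (A/G), 2 (G/A), 4 (A/T), 5 (A/T), 7 (C/T), 9 (G/A), 10 (C/A), 12 (T/G), 14 (C/T), 19 (C/G), 20 (T/C), 21 (T/A).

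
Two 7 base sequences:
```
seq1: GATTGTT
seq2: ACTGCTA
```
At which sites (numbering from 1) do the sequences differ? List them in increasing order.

1, 2, 4, 5, 7

Differences at site 1 (G→A), site 2 (A→C), site 4 (T→G), site 5 (G→C), site 7 (T→A).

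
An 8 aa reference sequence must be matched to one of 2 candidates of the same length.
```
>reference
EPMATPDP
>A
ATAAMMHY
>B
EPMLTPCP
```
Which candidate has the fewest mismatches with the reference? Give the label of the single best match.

A differs at 7 positions; B differs at 2 positions. The closest is B.

B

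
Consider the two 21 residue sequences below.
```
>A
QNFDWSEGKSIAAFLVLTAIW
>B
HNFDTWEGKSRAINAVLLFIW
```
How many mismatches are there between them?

9

Comparing position by position, 9 residues differ: 1 (Q/H), 5 (W/T), 6 (S/W), 11 (I/R), 13 (A/I), 14 (F/N), 15 (L/A), 18 (T/L), 19 (A/F).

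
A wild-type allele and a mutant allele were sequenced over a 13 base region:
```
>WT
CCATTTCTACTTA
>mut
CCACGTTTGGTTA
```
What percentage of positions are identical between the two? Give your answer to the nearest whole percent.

62%

Mismatches at positions 4, 5, 7, 9, 10 (1-based): 5 of 13.
Identical positions: 8/13 = 61.54% → 62%.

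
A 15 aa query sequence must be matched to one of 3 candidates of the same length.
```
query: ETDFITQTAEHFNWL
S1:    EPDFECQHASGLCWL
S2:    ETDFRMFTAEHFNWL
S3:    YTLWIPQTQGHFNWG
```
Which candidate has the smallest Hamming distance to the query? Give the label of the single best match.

S2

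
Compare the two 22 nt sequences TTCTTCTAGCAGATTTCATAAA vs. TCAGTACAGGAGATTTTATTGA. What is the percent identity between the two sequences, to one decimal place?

59.1%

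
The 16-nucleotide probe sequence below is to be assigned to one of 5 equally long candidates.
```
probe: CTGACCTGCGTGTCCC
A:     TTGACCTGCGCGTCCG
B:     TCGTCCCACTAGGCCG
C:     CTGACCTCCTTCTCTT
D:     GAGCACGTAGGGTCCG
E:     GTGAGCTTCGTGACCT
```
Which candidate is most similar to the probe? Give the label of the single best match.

A

Hamming distances to probe — A: 3; B: 9; C: 5; D: 9; E: 5.
Smallest is A with 3 mismatches.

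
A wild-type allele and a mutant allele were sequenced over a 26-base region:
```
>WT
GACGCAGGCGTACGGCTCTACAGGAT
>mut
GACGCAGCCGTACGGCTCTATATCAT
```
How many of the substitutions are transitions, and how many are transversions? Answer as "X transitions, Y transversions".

Transitions (purine↔purine or pyrimidine↔pyrimidine): 21 C→T.
Transversions (purine↔pyrimidine): 8 G→C, 23 G→T, 24 G→C.

1 transition, 3 transversions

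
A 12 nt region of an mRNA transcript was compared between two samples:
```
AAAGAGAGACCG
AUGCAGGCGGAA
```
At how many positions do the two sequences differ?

9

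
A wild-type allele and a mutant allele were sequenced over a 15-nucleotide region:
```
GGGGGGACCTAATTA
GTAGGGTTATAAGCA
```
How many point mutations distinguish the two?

7

Comparing position by position, 7 bases differ: 2 (G/T), 3 (G/A), 7 (A/T), 8 (C/T), 9 (C/A), 13 (T/G), 14 (T/C).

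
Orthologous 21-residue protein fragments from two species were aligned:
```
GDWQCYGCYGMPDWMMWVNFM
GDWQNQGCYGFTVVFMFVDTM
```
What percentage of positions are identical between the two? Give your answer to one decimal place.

52.4%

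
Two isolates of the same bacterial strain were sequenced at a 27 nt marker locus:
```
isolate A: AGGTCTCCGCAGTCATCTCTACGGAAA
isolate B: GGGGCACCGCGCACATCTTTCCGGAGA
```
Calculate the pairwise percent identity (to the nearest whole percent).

67%

Mismatches at positions 1, 4, 6, 11, 12, 13, 19, 21, 26 (1-based): 9 of 27.
Identical positions: 18/27 = 66.67% → 67%.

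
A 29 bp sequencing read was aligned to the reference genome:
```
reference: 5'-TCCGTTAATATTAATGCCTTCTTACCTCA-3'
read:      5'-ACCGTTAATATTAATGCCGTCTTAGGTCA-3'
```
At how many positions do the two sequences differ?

Comparing position by position, 4 positions differ: 1 (T/A), 19 (T/G), 25 (C/G), 26 (C/G).

4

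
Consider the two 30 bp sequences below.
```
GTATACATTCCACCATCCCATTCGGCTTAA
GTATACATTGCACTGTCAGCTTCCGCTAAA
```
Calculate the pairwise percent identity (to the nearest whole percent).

8 positions differ (10, 14, 15, 18, 19, 20, 24, 28), so 22 of 30 match: 22/30 = 73.33%.

73%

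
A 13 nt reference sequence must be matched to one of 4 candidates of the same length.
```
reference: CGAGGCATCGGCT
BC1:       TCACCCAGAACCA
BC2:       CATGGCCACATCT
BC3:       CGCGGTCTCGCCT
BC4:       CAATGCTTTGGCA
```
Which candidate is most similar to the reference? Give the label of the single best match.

BC3

BC1 differs at 9 bases; BC2 differs at 6 bases; BC3 differs at 4 bases; BC4 differs at 5 bases. The closest is BC3.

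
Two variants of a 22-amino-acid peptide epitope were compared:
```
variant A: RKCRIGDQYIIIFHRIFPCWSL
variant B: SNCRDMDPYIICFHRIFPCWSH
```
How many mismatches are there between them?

7

The sequences differ at residues 1, 2, 5, 6, 8, 12, 22 (1-based) — 7 in total.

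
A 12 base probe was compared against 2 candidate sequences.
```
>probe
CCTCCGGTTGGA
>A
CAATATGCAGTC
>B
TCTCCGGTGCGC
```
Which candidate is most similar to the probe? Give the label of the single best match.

A differs at 9 sites; B differs at 4 sites. The closest is B.

B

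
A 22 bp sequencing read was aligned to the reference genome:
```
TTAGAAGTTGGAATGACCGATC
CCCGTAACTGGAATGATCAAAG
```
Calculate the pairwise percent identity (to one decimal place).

10 positions differ (1, 2, 3, 5, 7, 8, 17, 19, 21, 22), so 12 of 22 match: 12/22 = 54.55%.

54.5%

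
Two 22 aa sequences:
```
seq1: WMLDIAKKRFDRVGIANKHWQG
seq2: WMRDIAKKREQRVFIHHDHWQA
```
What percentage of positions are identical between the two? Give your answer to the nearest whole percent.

64%

Mismatches at positions 3, 10, 11, 14, 16, 17, 18, 22 (1-based): 8 of 22.
Identical positions: 14/22 = 63.64% → 64%.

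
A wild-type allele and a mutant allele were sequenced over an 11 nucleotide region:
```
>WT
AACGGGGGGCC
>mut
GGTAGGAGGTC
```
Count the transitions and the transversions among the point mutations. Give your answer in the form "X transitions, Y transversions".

6 transitions, 0 transversions

Mismatches (1-based):
position 1: A→G (purine→purine, transition)
position 2: A→G (purine→purine, transition)
position 3: C→T (pyrimidine→pyrimidine, transition)
position 4: G→A (purine→purine, transition)
position 7: G→A (purine→purine, transition)
position 10: C→T (pyrimidine→pyrimidine, transition)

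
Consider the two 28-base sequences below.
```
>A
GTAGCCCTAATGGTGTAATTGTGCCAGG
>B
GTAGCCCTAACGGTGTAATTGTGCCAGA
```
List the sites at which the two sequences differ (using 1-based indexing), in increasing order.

11, 28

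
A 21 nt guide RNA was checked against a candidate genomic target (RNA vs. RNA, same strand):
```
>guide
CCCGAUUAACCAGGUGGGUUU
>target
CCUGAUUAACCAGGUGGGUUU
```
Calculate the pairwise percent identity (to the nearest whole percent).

Mismatch at position 3 (1-based): 1 of 21.
Identical positions: 20/21 = 95.24% → 95%.

95%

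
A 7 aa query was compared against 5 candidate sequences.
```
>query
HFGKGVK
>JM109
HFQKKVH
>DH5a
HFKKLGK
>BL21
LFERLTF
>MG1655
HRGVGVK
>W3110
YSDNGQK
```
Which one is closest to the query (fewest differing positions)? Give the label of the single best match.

Hamming distances to query — JM109: 3; DH5a: 3; BL21: 6; MG1655: 2; W3110: 5.
Smallest is MG1655 with 2 mismatches.

MG1655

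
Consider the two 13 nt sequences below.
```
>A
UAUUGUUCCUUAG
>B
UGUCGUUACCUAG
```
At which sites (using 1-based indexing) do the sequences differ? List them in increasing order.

2, 4, 8, 10

Differences at site 2 (A→G), site 4 (U→C), site 8 (C→A), site 10 (U→C).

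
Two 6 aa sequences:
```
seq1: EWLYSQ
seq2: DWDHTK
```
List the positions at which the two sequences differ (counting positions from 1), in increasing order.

1, 3, 4, 5, 6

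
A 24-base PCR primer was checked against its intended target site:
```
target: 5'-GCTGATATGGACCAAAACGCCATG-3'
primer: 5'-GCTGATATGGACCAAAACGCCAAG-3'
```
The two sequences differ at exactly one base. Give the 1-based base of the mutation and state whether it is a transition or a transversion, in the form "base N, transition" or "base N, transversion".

The sequences differ only at base 23: T→A (pyrimidine→purine), a transversion.

base 23, transversion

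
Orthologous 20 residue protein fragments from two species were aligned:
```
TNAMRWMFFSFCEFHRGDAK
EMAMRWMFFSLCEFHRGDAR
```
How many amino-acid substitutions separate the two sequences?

Mismatches (1-based): residue 1: T→E; residue 2: N→M; residue 11: F→L; residue 20: K→R.

4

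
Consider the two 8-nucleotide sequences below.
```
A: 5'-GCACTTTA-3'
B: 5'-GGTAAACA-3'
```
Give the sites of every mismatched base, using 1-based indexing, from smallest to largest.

Scanning 1-based: 2: C/G; 3: A/T; 4: C/A; 5: T/A; 6: T/A; 7: T/C.

2, 3, 4, 5, 6, 7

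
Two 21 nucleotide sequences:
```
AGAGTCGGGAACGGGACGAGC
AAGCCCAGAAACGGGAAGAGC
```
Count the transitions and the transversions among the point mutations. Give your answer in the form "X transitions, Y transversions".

Transitions (purine↔purine or pyrimidine↔pyrimidine): 2 G→A, 3 A→G, 5 T→C, 7 G→A, 9 G→A.
Transversions (purine↔pyrimidine): 4 G→C, 17 C→A.

5 transitions, 2 transversions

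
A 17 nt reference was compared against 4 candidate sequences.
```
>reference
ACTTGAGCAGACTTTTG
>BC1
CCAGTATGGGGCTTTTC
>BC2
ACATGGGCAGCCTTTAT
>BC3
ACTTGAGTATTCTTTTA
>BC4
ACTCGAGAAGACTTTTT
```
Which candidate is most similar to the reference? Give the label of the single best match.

BC4

BC1 differs at 9 sites; BC2 differs at 5 sites; BC3 differs at 4 sites; BC4 differs at 3 sites. The closest is BC4.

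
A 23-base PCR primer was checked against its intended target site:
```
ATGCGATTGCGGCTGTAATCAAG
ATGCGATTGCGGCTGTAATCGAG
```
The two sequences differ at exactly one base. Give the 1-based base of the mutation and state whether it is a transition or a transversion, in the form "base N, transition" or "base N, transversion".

Base 21 changes A→G. A is a purine and G is a purine, so this is a transition.

base 21, transition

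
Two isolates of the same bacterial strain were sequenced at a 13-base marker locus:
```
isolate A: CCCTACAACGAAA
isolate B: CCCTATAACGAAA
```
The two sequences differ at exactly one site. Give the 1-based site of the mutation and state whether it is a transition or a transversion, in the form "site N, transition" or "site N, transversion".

The sequences differ only at site 6: C→T (pyrimidine→pyrimidine), a transition.

site 6, transition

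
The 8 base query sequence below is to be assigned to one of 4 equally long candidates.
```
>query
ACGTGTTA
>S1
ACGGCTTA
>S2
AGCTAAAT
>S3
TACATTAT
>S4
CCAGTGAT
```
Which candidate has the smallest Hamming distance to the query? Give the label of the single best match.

S1 differs at 2 bases; S2 differs at 6 bases; S3 differs at 7 bases; S4 differs at 7 bases. The closest is S1.

S1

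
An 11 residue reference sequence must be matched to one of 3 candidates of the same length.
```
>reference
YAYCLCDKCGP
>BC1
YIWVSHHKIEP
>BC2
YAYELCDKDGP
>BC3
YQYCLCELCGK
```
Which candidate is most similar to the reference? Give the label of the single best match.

BC2

BC1 differs at 8 residues; BC2 differs at 2 residues; BC3 differs at 4 residues. The closest is BC2.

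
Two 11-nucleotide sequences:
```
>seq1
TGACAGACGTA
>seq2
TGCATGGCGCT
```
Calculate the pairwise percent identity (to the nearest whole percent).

45%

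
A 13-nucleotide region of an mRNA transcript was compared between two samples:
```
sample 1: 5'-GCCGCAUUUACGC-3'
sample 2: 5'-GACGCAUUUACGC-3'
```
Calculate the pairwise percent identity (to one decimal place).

92.3%

Mismatch at position 2 (1-based): 1 of 13.
Identical positions: 12/13 = 92.31% → 92.3%.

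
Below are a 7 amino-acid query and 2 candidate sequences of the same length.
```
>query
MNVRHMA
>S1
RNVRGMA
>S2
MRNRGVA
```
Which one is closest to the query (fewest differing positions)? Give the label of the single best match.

S1 differs at 2 positions; S2 differs at 4 positions. The closest is S1.

S1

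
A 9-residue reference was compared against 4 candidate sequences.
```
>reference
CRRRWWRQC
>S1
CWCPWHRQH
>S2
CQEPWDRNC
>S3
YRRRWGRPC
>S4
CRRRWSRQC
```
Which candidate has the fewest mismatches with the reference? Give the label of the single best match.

S4

Hamming distances to reference — S1: 5; S2: 5; S3: 3; S4: 1.
Smallest is S4 with 1 mismatch.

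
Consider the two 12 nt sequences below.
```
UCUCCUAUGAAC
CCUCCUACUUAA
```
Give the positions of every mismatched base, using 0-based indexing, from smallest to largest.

0, 7, 8, 9, 11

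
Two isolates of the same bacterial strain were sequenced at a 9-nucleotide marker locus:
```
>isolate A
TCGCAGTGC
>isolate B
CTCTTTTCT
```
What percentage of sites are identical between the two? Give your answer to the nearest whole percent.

8 positions differ (1, 2, 3, 4, 5, 6, 8, 9), so 1 of 9 match: 1/9 = 11.11%.

11%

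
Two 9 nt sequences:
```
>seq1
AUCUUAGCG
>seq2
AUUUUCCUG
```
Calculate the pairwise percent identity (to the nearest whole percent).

Mismatches at positions 3, 6, 7, 8 (1-based): 4 of 9.
Identical positions: 5/9 = 55.56% → 56%.

56%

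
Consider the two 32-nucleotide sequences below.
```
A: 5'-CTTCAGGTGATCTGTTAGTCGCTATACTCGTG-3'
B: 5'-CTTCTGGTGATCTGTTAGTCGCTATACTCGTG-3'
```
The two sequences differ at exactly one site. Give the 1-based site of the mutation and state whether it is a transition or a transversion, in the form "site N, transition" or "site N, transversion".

The sequences differ only at site 5: A→T (purine→pyrimidine), a transversion.

site 5, transversion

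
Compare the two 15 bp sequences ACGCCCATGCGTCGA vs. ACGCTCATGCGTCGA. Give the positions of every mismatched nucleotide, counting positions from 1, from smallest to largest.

5

Scanning 1-based: 5: C/T.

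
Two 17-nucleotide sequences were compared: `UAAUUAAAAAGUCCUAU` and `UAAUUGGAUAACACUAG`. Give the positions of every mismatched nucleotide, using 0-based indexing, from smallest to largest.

Scanning 0-based: 5: A/G; 6: A/G; 8: A/U; 10: G/A; 11: U/C; 12: C/A; 16: U/G.

5, 6, 8, 10, 11, 12, 16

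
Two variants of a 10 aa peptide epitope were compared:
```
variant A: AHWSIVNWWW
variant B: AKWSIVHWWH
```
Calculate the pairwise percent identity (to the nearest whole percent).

70%

3 positions differ (2, 7, 10), so 7 of 10 match: 7/10 = 70%.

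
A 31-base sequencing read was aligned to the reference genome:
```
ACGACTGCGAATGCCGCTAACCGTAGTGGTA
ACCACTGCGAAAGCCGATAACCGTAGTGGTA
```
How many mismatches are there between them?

3

The sequences differ at bases 3, 12, 17 (1-based) — 3 in total.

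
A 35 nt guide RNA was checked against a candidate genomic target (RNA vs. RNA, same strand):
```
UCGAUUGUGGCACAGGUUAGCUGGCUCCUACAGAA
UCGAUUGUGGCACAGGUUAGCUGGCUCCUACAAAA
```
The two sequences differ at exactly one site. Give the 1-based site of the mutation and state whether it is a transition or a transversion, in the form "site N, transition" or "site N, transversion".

site 33, transition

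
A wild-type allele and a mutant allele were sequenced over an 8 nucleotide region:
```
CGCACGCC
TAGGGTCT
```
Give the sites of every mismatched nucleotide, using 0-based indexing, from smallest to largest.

Scanning 0-based: 0: C/T; 1: G/A; 2: C/G; 3: A/G; 4: C/G; 5: G/T; 7: C/T.

0, 1, 2, 3, 4, 5, 7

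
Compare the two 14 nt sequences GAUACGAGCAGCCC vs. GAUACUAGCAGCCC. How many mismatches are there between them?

1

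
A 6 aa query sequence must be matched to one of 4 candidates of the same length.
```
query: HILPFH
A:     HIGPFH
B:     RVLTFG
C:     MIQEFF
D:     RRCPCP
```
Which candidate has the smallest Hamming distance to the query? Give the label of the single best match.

A differs at 1 position; B differs at 4 positions; C differs at 4 positions; D differs at 5 positions. The closest is A.

A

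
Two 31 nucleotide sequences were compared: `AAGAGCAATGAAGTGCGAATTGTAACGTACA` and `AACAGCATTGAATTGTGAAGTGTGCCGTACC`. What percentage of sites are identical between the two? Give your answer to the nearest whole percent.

74%

8 positions differ (3, 8, 13, 16, 20, 24, 25, 31), so 23 of 31 match: 23/31 = 74.19%.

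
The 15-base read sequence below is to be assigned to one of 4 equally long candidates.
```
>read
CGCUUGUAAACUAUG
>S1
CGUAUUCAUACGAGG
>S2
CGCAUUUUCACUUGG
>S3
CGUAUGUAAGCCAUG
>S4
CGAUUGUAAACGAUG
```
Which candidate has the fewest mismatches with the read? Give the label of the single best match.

Hamming distances to read — S1: 7; S2: 6; S3: 4; S4: 2.
Smallest is S4 with 2 mismatches.

S4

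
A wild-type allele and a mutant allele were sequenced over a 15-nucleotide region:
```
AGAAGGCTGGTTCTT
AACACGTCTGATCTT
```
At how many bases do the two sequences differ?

7

Comparing position by position, 7 bases differ: 2 (G/A), 3 (A/C), 5 (G/C), 7 (C/T), 8 (T/C), 9 (G/T), 11 (T/A).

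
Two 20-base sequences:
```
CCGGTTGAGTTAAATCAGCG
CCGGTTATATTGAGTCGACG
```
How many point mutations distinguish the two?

7

Mismatches (1-based): site 7: G→A; site 8: A→T; site 9: G→A; site 12: A→G; site 14: A→G; site 17: A→G; site 18: G→A.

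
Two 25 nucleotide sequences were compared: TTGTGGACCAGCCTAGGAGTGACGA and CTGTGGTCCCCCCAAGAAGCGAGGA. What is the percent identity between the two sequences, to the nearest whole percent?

8 positions differ (1, 7, 10, 11, 14, 17, 20, 23), so 17 of 25 match: 17/25 = 68%.

68%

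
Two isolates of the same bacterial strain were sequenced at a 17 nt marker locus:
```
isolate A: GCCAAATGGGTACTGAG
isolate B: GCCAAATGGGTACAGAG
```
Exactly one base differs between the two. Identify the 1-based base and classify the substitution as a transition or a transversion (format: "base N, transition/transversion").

Base 14 changes T→A. T is a pyrimidine and A is a purine, so this is a transversion.

base 14, transversion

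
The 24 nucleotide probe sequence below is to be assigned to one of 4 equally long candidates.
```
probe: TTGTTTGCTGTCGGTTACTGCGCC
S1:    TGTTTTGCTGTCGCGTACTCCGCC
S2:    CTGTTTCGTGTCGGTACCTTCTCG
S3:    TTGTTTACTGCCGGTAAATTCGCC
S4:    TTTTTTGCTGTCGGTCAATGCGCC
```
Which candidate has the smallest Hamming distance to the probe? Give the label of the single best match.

S4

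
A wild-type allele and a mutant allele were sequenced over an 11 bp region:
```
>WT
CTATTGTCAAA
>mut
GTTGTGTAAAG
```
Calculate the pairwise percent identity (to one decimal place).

Mismatches at positions 1, 3, 4, 8, 11 (1-based): 5 of 11.
Identical positions: 6/11 = 54.55% → 54.5%.

54.5%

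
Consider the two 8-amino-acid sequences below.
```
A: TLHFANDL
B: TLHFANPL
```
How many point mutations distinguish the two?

1

Comparing position by position, 1 position differs: 7 (D/P).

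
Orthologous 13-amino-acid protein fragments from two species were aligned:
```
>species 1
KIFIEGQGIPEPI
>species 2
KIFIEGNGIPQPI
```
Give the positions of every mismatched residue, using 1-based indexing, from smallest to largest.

7, 11

Scanning 1-based: 7: Q/N; 11: E/Q.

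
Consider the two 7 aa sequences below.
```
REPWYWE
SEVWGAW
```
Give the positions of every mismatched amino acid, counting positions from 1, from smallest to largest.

Differences at position 1 (R→S), position 3 (P→V), position 5 (Y→G), position 6 (W→A), position 7 (E→W).

1, 3, 5, 6, 7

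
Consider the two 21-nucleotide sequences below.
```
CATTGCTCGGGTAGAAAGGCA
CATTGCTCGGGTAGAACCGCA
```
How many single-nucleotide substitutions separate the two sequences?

2

The sequences differ at positions 17, 18 (1-based) — 2 in total.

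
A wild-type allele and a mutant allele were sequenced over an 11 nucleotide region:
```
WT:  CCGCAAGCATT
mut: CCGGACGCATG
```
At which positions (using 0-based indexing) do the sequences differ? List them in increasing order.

Differences at position 3 (C→G), position 5 (A→C), position 10 (T→G).

3, 5, 10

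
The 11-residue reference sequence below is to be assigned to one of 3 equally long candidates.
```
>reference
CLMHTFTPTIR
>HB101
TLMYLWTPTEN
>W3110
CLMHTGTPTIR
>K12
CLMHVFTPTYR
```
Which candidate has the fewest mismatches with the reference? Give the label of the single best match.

W3110

HB101 differs at 6 positions; W3110 differs at 1 position; K12 differs at 2 positions. The closest is W3110.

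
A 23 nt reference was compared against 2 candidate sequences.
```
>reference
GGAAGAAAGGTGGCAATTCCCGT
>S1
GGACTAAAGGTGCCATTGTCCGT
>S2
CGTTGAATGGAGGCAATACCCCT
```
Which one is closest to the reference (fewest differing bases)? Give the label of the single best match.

S1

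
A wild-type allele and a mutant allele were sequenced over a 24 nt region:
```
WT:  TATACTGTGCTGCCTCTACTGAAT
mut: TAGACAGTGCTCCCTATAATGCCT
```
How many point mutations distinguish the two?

7

Comparing position by position, 7 sites differ: 3 (T/G), 6 (T/A), 12 (G/C), 16 (C/A), 19 (C/A), 22 (A/C), 23 (A/C).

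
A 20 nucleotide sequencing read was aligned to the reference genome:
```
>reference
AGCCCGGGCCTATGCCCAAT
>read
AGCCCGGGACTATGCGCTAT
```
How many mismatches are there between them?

The sequences differ at positions 9, 16, 18 (1-based) — 3 in total.

3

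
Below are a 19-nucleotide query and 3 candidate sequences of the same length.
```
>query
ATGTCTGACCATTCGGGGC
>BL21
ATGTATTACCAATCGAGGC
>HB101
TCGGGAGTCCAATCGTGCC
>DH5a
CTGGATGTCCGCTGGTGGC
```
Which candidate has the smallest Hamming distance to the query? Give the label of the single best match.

BL21

BL21 differs at 4 sites; HB101 differs at 9 sites; DH5a differs at 8 sites. The closest is BL21.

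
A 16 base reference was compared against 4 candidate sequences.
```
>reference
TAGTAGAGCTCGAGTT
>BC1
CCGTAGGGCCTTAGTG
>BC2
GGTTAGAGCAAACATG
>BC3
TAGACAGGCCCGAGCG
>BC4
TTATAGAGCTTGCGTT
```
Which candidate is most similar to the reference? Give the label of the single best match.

BC4

Hamming distances to reference — BC1: 7; BC2: 9; BC3: 7; BC4: 4.
Smallest is BC4 with 4 mismatches.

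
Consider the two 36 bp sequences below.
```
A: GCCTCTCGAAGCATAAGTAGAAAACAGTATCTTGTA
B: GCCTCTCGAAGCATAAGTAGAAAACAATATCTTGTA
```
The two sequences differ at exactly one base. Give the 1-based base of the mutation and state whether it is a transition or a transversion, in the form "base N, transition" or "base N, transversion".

base 27, transition

The sequences differ only at base 27: G→A (purine→purine), a transition.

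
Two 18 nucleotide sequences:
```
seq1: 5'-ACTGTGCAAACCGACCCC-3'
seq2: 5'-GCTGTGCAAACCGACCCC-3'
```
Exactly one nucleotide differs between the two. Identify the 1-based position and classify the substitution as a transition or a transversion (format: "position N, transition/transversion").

position 1, transition

Position 1 changes A→G. A is a purine and G is a purine, so this is a transition.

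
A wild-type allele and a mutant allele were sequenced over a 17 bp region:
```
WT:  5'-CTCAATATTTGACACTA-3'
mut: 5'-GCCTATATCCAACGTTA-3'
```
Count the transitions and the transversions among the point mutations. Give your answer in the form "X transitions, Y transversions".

Transitions (purine↔purine or pyrimidine↔pyrimidine): 2 T→C, 9 T→C, 10 T→C, 11 G→A, 14 A→G, 15 C→T.
Transversions (purine↔pyrimidine): 1 C→G, 4 A→T.

6 transitions, 2 transversions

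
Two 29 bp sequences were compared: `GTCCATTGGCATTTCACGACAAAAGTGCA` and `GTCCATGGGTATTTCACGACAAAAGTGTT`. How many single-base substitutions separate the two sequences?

4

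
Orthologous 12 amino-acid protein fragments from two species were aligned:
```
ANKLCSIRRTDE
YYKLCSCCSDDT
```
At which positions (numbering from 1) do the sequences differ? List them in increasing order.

Differences at position 1 (A→Y), position 2 (N→Y), position 7 (I→C), position 8 (R→C), position 9 (R→S), position 10 (T→D), position 12 (E→T).

1, 2, 7, 8, 9, 10, 12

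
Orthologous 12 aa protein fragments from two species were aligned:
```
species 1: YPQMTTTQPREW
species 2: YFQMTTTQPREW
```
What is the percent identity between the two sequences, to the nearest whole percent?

1 position differs (2), so 11 of 12 match: 11/12 = 91.67%.

92%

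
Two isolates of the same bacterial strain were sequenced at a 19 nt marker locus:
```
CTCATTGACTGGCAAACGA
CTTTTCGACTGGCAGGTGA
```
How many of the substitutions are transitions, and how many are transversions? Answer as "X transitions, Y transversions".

5 transitions, 1 transversion

Transitions (purine↔purine or pyrimidine↔pyrimidine): 3 C→T, 6 T→C, 15 A→G, 16 A→G, 17 C→T.
Transversions (purine↔pyrimidine): 4 A→T.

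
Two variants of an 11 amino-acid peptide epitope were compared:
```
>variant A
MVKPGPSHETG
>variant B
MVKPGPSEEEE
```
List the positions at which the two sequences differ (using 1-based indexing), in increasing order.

8, 10, 11

Scanning 1-based: 8: H/E; 10: T/E; 11: G/E.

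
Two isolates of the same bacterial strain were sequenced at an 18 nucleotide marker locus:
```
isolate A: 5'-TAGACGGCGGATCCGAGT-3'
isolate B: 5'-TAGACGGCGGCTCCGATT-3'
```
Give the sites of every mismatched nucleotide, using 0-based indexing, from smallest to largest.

10, 16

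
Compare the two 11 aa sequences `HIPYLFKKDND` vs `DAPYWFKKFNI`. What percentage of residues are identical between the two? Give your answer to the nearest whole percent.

5 positions differ (1, 2, 5, 9, 11), so 6 of 11 match: 6/11 = 54.55%.

55%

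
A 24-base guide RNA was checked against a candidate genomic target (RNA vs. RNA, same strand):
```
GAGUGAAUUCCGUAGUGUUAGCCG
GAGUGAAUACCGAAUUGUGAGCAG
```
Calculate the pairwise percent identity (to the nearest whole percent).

79%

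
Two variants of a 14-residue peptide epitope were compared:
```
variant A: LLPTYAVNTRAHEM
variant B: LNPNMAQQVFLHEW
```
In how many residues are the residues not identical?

9

The sequences differ at residues 2, 4, 5, 7, 8, 9, 10, 11, 14 (1-based) — 9 in total.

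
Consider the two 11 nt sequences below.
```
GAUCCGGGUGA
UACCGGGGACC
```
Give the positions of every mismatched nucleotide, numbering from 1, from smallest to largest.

1, 3, 5, 9, 10, 11

Differences at position 1 (G→U), position 3 (U→C), position 5 (C→G), position 9 (U→A), position 10 (G→C), position 11 (A→C).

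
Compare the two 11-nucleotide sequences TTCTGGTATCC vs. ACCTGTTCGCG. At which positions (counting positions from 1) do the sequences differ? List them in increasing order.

1, 2, 6, 8, 9, 11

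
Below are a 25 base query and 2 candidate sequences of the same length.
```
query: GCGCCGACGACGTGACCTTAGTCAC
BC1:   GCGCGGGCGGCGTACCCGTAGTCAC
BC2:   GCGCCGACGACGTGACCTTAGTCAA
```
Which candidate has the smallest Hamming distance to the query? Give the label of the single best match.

BC2

Hamming distances to query — BC1: 6; BC2: 1.
Smallest is BC2 with 1 mismatch.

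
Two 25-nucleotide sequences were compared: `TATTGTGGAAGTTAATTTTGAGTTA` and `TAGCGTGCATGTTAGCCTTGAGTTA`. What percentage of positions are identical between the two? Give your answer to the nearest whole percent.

7 positions differ (3, 4, 8, 10, 15, 16, 17), so 18 of 25 match: 18/25 = 72%.

72%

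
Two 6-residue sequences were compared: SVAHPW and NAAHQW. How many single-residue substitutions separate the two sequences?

Mismatches (1-based): position 1: S→N; position 2: V→A; position 5: P→Q.

3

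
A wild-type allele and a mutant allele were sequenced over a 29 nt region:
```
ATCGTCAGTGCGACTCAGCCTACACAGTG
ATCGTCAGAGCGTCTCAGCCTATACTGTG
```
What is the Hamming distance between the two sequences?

4

Comparing position by position, 4 bases differ: 9 (T/A), 13 (A/T), 23 (C/T), 26 (A/T).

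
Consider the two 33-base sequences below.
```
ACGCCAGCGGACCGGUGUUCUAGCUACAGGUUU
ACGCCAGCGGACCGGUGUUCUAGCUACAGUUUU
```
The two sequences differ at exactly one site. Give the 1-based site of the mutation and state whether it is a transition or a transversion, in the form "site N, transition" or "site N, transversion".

The sequences differ only at site 30: G→U (purine→pyrimidine), a transversion.

site 30, transversion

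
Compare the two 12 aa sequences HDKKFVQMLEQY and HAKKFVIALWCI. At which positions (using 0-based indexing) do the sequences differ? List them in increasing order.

Differences at position 1 (D→A), position 6 (Q→I), position 7 (M→A), position 9 (E→W), position 10 (Q→C), position 11 (Y→I).

1, 6, 7, 9, 10, 11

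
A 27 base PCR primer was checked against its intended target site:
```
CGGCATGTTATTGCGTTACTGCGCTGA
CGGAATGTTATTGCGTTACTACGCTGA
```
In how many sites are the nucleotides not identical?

Comparing position by position, 2 sites differ: 4 (C/A), 21 (G/A).

2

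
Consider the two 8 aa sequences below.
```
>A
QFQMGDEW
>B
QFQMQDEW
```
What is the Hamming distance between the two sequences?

1

Mismatches (1-based): position 5: G→Q.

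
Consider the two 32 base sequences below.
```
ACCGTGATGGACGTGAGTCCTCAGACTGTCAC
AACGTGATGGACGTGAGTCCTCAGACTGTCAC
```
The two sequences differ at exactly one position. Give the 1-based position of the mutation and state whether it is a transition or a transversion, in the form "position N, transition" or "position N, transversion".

position 2, transversion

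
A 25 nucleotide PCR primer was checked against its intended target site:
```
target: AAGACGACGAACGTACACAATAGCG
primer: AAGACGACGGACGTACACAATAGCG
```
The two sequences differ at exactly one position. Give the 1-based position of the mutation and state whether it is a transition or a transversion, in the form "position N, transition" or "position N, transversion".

position 10, transition

The sequences differ only at position 10: A→G (purine→purine), a transition.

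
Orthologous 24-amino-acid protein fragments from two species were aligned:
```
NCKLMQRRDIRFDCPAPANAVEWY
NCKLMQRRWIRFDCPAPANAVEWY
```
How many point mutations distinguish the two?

1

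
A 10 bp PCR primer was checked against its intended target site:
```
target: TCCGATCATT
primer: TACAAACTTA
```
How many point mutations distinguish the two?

5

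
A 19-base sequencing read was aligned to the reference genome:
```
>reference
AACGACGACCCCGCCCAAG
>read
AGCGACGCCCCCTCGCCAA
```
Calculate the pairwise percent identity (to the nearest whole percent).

6 positions differ (2, 8, 13, 15, 17, 19), so 13 of 19 match: 13/19 = 68.42%.

68%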